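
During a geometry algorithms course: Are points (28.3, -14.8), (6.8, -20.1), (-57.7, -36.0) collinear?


Cross product: (6.8-28.3)*((-36)-(-14.8)) - ((-20.1)-(-14.8))*((-57.7)-28.3)
= 0

Yes, collinear


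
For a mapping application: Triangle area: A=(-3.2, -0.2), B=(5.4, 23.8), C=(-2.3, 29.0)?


Area = |x_A(y_B-y_C) + x_B(y_C-y_A) + x_C(y_A-y_B)|/2
= |16.64 + 157.68 + 55.2|/2
= 229.52/2 = 114.76

114.76


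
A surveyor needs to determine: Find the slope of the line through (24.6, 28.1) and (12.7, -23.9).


slope = (y2-y1)/(x2-x1) = ((-23.9)-28.1)/(12.7-24.6) = (-52)/(-11.9) = 4.3697

4.3697


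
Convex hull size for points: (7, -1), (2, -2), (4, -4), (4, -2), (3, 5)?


Convex hull vertices (CCW): (2, -2), (4, -4), (7, -1), (3, 5)
Count = 4

4


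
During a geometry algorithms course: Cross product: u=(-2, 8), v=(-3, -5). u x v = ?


u x v = u_x*v_y - u_y*v_x = (-2)*(-5) - 8*(-3)
= 10 - (-24) = 34

34


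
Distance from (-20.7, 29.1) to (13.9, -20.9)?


dx=34.6, dy=-50
d^2 = 34.6^2 + (-50)^2 = 3697.16
d = sqrt(3697.16) = 60.8043

60.8043


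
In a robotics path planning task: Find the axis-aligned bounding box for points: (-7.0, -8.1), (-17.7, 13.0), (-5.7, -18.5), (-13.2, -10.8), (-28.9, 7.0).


x range: [-28.9, -5.7]
y range: [-18.5, 13]
Bounding box: (-28.9,-18.5) to (-5.7,13)

(-28.9,-18.5) to (-5.7,13)


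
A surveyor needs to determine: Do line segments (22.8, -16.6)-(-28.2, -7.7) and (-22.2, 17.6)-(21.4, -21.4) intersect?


Cross products: d1=263.88, d2=-1337.08, d3=-1343.7, d4=257.26
d1*d2 < 0 and d3*d4 < 0? yes

Yes, they intersect


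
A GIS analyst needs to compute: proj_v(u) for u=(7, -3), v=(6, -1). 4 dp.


u.v = 45, |v| = sqrt(37) = 6.0828
Scalar projection = u.v / |v| = 45 / sqrt(37) = 7.398

7.398


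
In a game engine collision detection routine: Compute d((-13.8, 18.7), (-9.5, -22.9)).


dx=4.3, dy=-41.6
d^2 = 4.3^2 + (-41.6)^2 = 1749.05
d = sqrt(1749.05) = 41.8216

41.8216


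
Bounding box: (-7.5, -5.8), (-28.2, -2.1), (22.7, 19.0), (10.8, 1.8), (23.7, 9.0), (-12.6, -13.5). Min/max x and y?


x range: [-28.2, 23.7]
y range: [-13.5, 19]
Bounding box: (-28.2,-13.5) to (23.7,19)

(-28.2,-13.5) to (23.7,19)


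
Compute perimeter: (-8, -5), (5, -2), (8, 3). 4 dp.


Sides: (-8, -5)->(5, -2): sqrt(178) = 13.341664, (5, -2)->(8, 3): sqrt(34) = 5.830952, (8, 3)->(-8, -5): sqrt(320) = 17.888544
Sum = 37.06116
Perimeter = 37.0612

37.0612


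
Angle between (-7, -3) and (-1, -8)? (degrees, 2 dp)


u.v = 31, |u| = sqrt(58) = 7.6158, |v| = sqrt(65) = 8.0623
cos(theta) = u.v/(|u||v|) = 31/sqrt(3770) = 0.504883
theta = acos(0.504883) = 59.68 degrees

59.68 degrees


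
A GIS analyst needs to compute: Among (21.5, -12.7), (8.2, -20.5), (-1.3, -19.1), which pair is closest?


d(P0,P1) = 15.4185, d(P0,P2) = 23.6812, d(P1,P2) = 9.6026
Closest: P1 and P2

Closest pair: (8.2, -20.5) and (-1.3, -19.1), distance = 9.6026


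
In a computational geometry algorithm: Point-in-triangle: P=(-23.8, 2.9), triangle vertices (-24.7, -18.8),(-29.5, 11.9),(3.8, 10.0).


Cross products: AB x AP = -131.79, BC x BP = -288.87, CA x CP = -592.53
All same sign? yes

Yes, inside


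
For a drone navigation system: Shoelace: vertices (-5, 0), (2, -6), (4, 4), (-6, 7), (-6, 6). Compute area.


Shoelace sum: ((-5)*(-6) - 2*0) + (2*4 - 4*(-6)) + (4*7 - (-6)*4) + ((-6)*6 - (-6)*7) + ((-6)*0 - (-5)*6)
= 150
Area = |150|/2 = 75

75


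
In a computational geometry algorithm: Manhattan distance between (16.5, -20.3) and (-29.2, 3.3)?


|16.5-(-29.2)| + |(-20.3)-3.3| = 45.7 + 23.6 = 69.3

69.3


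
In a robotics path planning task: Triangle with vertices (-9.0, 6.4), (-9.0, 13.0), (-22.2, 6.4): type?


Side lengths squared: AB^2=43.56, BC^2=217.8, CA^2=174.24
Sorted: [43.56, 174.24, 217.8]
By sides: Scalene, By angles: Right

Scalene, Right


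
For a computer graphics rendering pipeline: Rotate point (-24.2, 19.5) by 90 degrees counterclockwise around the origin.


90° CCW: (x,y) -> (-y, x)
(-24.2,19.5) -> (-19.5, -24.2)

(-19.5, -24.2)


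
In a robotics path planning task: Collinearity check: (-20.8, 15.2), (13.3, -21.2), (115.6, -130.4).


Cross product: (13.3-(-20.8))*((-130.4)-15.2) - ((-21.2)-15.2)*(115.6-(-20.8))
= 0

Yes, collinear


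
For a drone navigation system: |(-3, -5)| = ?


|u| = sqrt((-3)^2 + (-5)^2) = sqrt(34) = 5.831

5.831


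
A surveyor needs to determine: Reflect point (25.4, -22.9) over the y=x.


Reflection over y=x: (x,y) -> (y,x)
(25.4, -22.9) -> (-22.9, 25.4)

(-22.9, 25.4)


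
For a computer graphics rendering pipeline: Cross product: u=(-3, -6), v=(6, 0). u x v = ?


u x v = u_x*v_y - u_y*v_x = (-3)*0 - (-6)*6
= 0 - (-36) = 36

36


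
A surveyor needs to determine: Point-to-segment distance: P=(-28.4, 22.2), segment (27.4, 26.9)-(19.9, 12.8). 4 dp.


Project P onto AB: t = 1 (clamped to [0,1])
Closest point on segment: (19.9, 12.8)
Distance: 49.2062

49.2062


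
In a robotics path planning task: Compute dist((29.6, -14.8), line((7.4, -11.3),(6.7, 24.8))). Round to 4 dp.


|cross product| = 798.97
|line direction| = sqrt(1303.7) = 36.1068
Distance = 798.97/sqrt(1303.7) = 22.128

22.128


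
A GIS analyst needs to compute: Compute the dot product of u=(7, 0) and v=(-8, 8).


u . v = u_x*v_x + u_y*v_y = 7*(-8) + 0*8
= (-56) + 0 = -56

-56


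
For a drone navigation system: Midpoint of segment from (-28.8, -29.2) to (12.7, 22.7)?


M = (((-28.8)+12.7)/2, ((-29.2)+22.7)/2)
= (-8.05, -3.25)

(-8.05, -3.25)


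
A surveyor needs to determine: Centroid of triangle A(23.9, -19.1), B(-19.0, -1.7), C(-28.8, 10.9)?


Centroid = ((x_A+x_B+x_C)/3, (y_A+y_B+y_C)/3)
= ((23.9+(-19)+(-28.8))/3, ((-19.1)+(-1.7)+10.9)/3)
= (-7.9667, -3.3)

(-7.9667, -3.3)


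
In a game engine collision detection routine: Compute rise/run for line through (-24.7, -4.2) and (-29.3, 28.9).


slope = (y2-y1)/(x2-x1) = (28.9-(-4.2))/((-29.3)-(-24.7)) = 33.1/(-4.6) = -7.1957

-7.1957


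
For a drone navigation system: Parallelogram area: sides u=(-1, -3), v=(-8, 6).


|u x v| = |(-1)*6 - (-3)*(-8)|
= |(-6) - 24| = 30

30


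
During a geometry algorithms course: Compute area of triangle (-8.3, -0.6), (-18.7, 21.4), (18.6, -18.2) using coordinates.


Area = |x_A(y_B-y_C) + x_B(y_C-y_A) + x_C(y_A-y_B)|/2
= |(-328.68) + 329.12 + (-409.2)|/2
= 408.76/2 = 204.38

204.38


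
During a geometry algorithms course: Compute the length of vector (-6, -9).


|u| = sqrt((-6)^2 + (-9)^2) = sqrt(117) = 10.8167

10.8167


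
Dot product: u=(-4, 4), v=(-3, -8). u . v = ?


u . v = u_x*v_x + u_y*v_y = (-4)*(-3) + 4*(-8)
= 12 + (-32) = -20

-20


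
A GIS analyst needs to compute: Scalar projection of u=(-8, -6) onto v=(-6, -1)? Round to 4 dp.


u.v = 54, |v| = sqrt(37) = 6.0828
Scalar projection = u.v / |v| = 54 / sqrt(37) = 8.8775

8.8775


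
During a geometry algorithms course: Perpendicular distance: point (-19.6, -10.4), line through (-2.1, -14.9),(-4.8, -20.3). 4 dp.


|cross product| = 106.65
|line direction| = sqrt(36.45) = 6.0374
Distance = 106.65/sqrt(36.45) = 17.6649

17.6649


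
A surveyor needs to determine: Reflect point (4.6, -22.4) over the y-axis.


Reflection over y-axis: (x,y) -> (-x,y)
(4.6, -22.4) -> (-4.6, -22.4)

(-4.6, -22.4)


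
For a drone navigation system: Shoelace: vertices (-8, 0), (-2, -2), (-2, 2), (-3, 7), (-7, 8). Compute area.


Shoelace sum: ((-8)*(-2) - (-2)*0) + ((-2)*2 - (-2)*(-2)) + ((-2)*7 - (-3)*2) + ((-3)*8 - (-7)*7) + ((-7)*0 - (-8)*8)
= 89
Area = |89|/2 = 44.5

44.5


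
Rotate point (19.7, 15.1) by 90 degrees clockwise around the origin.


90° CW: (x,y) -> (y, -x)
(19.7,15.1) -> (15.1, -19.7)

(15.1, -19.7)


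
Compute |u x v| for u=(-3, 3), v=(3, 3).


|u x v| = |(-3)*3 - 3*3|
= |(-9) - 9| = 18

18


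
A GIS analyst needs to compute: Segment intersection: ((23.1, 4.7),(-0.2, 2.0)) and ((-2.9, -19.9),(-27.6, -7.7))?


Cross products: d1=-924.82, d2=-573.87, d3=502.98, d4=152.03
d1*d2 < 0 and d3*d4 < 0? no

No, they don't intersect


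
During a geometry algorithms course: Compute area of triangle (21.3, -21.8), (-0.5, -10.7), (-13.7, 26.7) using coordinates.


Area = |x_A(y_B-y_C) + x_B(y_C-y_A) + x_C(y_A-y_B)|/2
= |(-796.62) + (-24.25) + 152.07|/2
= 668.8/2 = 334.4

334.4


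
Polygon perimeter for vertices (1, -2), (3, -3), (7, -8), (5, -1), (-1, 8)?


Sides: (1, -2)->(3, -3): sqrt(5) = 2.236068, (3, -3)->(7, -8): sqrt(41) = 6.403124, (7, -8)->(5, -1): sqrt(53) = 7.28011, (5, -1)->(-1, 8): sqrt(117) = 10.816654, (-1, 8)->(1, -2): sqrt(104) = 10.198039
Sum = 36.933995
Perimeter = 36.934

36.934


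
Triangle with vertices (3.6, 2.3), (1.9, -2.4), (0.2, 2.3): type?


Side lengths squared: AB^2=24.98, BC^2=24.98, CA^2=11.56
Sorted: [11.56, 24.98, 24.98]
By sides: Isosceles, By angles: Acute

Isosceles, Acute


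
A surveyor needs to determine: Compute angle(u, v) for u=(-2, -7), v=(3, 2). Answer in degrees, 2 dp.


u.v = -20, |u| = sqrt(53) = 7.2801, |v| = sqrt(13) = 3.6056
cos(theta) = u.v/(|u||v|) = -20/sqrt(689) = -0.761939
theta = acos(-0.761939) = 139.64 degrees

139.64 degrees


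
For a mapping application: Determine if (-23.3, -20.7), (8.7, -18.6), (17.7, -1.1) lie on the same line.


Cross product: (8.7-(-23.3))*((-1.1)-(-20.7)) - ((-18.6)-(-20.7))*(17.7-(-23.3))
= 541.1

No, not collinear


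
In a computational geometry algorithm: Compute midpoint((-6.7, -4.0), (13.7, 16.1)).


M = (((-6.7)+13.7)/2, ((-4)+16.1)/2)
= (3.5, 6.05)

(3.5, 6.05)


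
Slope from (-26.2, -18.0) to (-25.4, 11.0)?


slope = (y2-y1)/(x2-x1) = (11-(-18))/((-25.4)-(-26.2)) = 29/0.8 = 36.25

36.25


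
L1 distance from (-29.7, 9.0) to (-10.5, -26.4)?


|(-29.7)-(-10.5)| + |9-(-26.4)| = 19.2 + 35.4 = 54.6

54.6


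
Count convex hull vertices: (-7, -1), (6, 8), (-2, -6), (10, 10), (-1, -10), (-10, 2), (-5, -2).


Convex hull vertices (CCW): (-10, 2), (-1, -10), (10, 10)
Count = 3

3


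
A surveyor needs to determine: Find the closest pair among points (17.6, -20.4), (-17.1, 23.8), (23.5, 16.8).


d(P0,P1) = 56.1937, d(P0,P2) = 37.665, d(P1,P2) = 41.199
Closest: P0 and P2

Closest pair: (17.6, -20.4) and (23.5, 16.8), distance = 37.665


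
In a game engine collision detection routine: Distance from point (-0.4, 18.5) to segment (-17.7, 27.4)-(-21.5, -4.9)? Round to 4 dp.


Project P onto AB: t = 0.2096 (clamped to [0,1])
Closest point on segment: (-18.4966, 20.629)
Distance: 18.2214

18.2214


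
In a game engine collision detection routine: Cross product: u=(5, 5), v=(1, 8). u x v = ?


u x v = u_x*v_y - u_y*v_x = 5*8 - 5*1
= 40 - 5 = 35

35


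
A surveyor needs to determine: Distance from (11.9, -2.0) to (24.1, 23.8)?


dx=12.2, dy=25.8
d^2 = 12.2^2 + 25.8^2 = 814.48
d = sqrt(814.48) = 28.5391

28.5391


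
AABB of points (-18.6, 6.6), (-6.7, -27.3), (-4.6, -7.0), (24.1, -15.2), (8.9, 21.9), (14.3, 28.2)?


x range: [-18.6, 24.1]
y range: [-27.3, 28.2]
Bounding box: (-18.6,-27.3) to (24.1,28.2)

(-18.6,-27.3) to (24.1,28.2)


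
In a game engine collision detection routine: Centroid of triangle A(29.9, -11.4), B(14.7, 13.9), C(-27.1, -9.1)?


Centroid = ((x_A+x_B+x_C)/3, (y_A+y_B+y_C)/3)
= ((29.9+14.7+(-27.1))/3, ((-11.4)+13.9+(-9.1))/3)
= (5.8333, -2.2)

(5.8333, -2.2)


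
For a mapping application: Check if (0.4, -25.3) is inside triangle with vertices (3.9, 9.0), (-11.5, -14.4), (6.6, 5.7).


Cross products: AB x AP = 446.32, BC x BP = -436.48, CA x CP = 104.16
All same sign? no

No, outside


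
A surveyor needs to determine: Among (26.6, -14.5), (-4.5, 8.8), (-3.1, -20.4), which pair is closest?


d(P0,P1) = 38.86, d(P0,P2) = 30.2804, d(P1,P2) = 29.2335
Closest: P1 and P2

Closest pair: (-4.5, 8.8) and (-3.1, -20.4), distance = 29.2335


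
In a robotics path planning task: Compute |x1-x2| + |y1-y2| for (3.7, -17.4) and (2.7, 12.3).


|3.7-2.7| + |(-17.4)-12.3| = 1 + 29.7 = 30.7

30.7


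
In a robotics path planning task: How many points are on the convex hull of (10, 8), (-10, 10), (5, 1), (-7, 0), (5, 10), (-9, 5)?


Convex hull vertices (CCW): (-10, 10), (-9, 5), (-7, 0), (5, 1), (10, 8), (5, 10)
Count = 6

6


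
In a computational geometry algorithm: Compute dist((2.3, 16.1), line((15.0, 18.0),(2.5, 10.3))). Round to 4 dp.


|cross product| = 74.04
|line direction| = sqrt(215.54) = 14.6813
Distance = 74.04/sqrt(215.54) = 5.0432

5.0432


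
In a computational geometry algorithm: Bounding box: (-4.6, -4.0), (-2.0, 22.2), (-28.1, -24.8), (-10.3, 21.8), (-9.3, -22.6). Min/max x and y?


x range: [-28.1, -2]
y range: [-24.8, 22.2]
Bounding box: (-28.1,-24.8) to (-2,22.2)

(-28.1,-24.8) to (-2,22.2)


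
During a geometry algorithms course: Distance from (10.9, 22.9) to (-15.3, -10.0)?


dx=-26.2, dy=-32.9
d^2 = (-26.2)^2 + (-32.9)^2 = 1768.85
d = sqrt(1768.85) = 42.0577

42.0577


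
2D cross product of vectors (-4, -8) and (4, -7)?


u x v = u_x*v_y - u_y*v_x = (-4)*(-7) - (-8)*4
= 28 - (-32) = 60

60


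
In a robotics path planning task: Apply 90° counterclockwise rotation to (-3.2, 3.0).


90° CCW: (x,y) -> (-y, x)
(-3.2,3) -> (-3, -3.2)

(-3, -3.2)


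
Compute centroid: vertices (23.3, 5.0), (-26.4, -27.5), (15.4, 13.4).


Centroid = ((x_A+x_B+x_C)/3, (y_A+y_B+y_C)/3)
= ((23.3+(-26.4)+15.4)/3, (5+(-27.5)+13.4)/3)
= (4.1, -3.0333)

(4.1, -3.0333)


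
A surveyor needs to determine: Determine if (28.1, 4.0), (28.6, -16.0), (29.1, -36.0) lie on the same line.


Cross product: (28.6-28.1)*((-36)-4) - ((-16)-4)*(29.1-28.1)
= 0

Yes, collinear


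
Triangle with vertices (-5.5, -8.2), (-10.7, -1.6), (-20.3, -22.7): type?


Side lengths squared: AB^2=70.6, BC^2=537.37, CA^2=429.29
Sorted: [70.6, 429.29, 537.37]
By sides: Scalene, By angles: Obtuse

Scalene, Obtuse


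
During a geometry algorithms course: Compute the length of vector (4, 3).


|u| = sqrt(4^2 + 3^2) = sqrt(25) = 5

5


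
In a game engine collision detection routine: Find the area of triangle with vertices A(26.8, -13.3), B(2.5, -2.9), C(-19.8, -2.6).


Area = |x_A(y_B-y_C) + x_B(y_C-y_A) + x_C(y_A-y_B)|/2
= |(-8.04) + 26.75 + 205.92|/2
= 224.63/2 = 112.315

112.315


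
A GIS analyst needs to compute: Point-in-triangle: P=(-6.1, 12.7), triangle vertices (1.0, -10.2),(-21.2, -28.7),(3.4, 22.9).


Cross products: AB x AP = -639.73, BC x BP = 239.28, CA x CP = -289.97
All same sign? no

No, outside


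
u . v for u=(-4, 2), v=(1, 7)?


u . v = u_x*v_x + u_y*v_y = (-4)*1 + 2*7
= (-4) + 14 = 10

10


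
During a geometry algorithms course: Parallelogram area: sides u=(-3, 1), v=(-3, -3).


|u x v| = |(-3)*(-3) - 1*(-3)|
= |9 - (-3)| = 12

12


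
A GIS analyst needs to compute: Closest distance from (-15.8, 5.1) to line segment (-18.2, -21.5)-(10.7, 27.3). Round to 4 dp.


Project P onto AB: t = 0.4251 (clamped to [0,1])
Closest point on segment: (-5.9142, -0.7545)
Distance: 11.4893

11.4893


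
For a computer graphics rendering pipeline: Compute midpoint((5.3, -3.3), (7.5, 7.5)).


M = ((5.3+7.5)/2, ((-3.3)+7.5)/2)
= (6.4, 2.1)

(6.4, 2.1)


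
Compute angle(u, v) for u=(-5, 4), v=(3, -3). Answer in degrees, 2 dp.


u.v = -27, |u| = sqrt(41) = 6.4031, |v| = sqrt(18) = 4.2426
cos(theta) = u.v/(|u||v|) = -27/sqrt(738) = -0.993884
theta = acos(-0.993884) = 173.66 degrees

173.66 degrees


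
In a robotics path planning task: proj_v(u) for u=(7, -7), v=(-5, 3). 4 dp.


u.v = -56, |v| = sqrt(34) = 5.831
Scalar projection = u.v / |v| = -56 / sqrt(34) = -9.6039

-9.6039


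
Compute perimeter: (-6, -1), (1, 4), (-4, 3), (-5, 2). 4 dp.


Sides: (-6, -1)->(1, 4): sqrt(74) = 8.602325, (1, 4)->(-4, 3): sqrt(26) = 5.09902, (-4, 3)->(-5, 2): sqrt(2) = 1.414214, (-5, 2)->(-6, -1): sqrt(10) = 3.162278
Sum = 18.277837
Perimeter = 18.2778

18.2778


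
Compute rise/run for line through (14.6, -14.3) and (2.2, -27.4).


slope = (y2-y1)/(x2-x1) = ((-27.4)-(-14.3))/(2.2-14.6) = (-13.1)/(-12.4) = 1.0565

1.0565


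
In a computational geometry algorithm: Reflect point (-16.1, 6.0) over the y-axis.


Reflection over y-axis: (x,y) -> (-x,y)
(-16.1, 6) -> (16.1, 6)

(16.1, 6)


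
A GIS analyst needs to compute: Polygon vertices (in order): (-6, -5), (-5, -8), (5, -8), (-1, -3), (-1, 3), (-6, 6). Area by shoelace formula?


Shoelace sum: ((-6)*(-8) - (-5)*(-5)) + ((-5)*(-8) - 5*(-8)) + (5*(-3) - (-1)*(-8)) + ((-1)*3 - (-1)*(-3)) + ((-1)*6 - (-6)*3) + ((-6)*(-5) - (-6)*6)
= 152
Area = |152|/2 = 76

76


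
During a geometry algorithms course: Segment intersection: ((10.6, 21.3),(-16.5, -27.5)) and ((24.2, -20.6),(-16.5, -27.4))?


Cross products: d1=-1797.81, d2=4.07, d3=1799.17, d4=-2.71
d1*d2 < 0 and d3*d4 < 0? yes

Yes, they intersect


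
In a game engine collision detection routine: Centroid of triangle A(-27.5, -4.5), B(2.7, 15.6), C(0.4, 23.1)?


Centroid = ((x_A+x_B+x_C)/3, (y_A+y_B+y_C)/3)
= (((-27.5)+2.7+0.4)/3, ((-4.5)+15.6+23.1)/3)
= (-8.1333, 11.4)

(-8.1333, 11.4)


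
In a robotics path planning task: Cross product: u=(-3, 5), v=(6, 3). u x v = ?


u x v = u_x*v_y - u_y*v_x = (-3)*3 - 5*6
= (-9) - 30 = -39

-39


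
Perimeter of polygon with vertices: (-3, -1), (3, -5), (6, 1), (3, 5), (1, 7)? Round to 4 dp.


Sides: (-3, -1)->(3, -5): sqrt(52) = 7.211103, (3, -5)->(6, 1): sqrt(45) = 6.708204, (6, 1)->(3, 5): sqrt(25) = 5, (3, 5)->(1, 7): sqrt(8) = 2.828427, (1, 7)->(-3, -1): sqrt(80) = 8.944272
Sum = 30.692006
Perimeter = 30.692

30.692


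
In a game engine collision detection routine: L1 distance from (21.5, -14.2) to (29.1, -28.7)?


|21.5-29.1| + |(-14.2)-(-28.7)| = 7.6 + 14.5 = 22.1

22.1


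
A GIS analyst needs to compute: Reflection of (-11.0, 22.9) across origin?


Reflection over origin: (x,y) -> (-x,-y)
(-11, 22.9) -> (11, -22.9)

(11, -22.9)


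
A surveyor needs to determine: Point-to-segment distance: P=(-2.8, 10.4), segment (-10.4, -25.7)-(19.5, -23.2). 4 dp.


Project P onto AB: t = 0.3527 (clamped to [0,1])
Closest point on segment: (0.1447, -24.8183)
Distance: 35.3412

35.3412


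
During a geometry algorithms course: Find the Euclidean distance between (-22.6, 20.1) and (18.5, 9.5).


dx=41.1, dy=-10.6
d^2 = 41.1^2 + (-10.6)^2 = 1801.57
d = sqrt(1801.57) = 42.4449

42.4449


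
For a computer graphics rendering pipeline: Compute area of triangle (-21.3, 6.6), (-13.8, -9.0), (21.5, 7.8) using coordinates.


Area = |x_A(y_B-y_C) + x_B(y_C-y_A) + x_C(y_A-y_B)|/2
= |357.84 + (-16.56) + 335.4|/2
= 676.68/2 = 338.34

338.34


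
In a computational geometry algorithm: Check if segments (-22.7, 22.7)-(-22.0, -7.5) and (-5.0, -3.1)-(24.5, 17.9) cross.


Cross products: d1=1132.8, d2=227.2, d3=516.48, d4=1422.08
d1*d2 < 0 and d3*d4 < 0? no

No, they don't intersect


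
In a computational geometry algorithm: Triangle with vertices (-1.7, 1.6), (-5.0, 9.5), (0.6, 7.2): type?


Side lengths squared: AB^2=73.3, BC^2=36.65, CA^2=36.65
Sorted: [36.65, 36.65, 73.3]
By sides: Isosceles, By angles: Right

Isosceles, Right


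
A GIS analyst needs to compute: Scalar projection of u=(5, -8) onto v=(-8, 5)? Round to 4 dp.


u.v = -80, |v| = sqrt(89) = 9.434
Scalar projection = u.v / |v| = -80 / sqrt(89) = -8.48

-8.48


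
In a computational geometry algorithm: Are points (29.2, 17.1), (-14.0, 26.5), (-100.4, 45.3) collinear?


Cross product: ((-14)-29.2)*(45.3-17.1) - (26.5-17.1)*((-100.4)-29.2)
= 0

Yes, collinear


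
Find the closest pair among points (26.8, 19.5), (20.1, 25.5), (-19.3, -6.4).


d(P0,P1) = 8.9939, d(P0,P2) = 52.8774, d(P1,P2) = 50.6949
Closest: P0 and P1

Closest pair: (26.8, 19.5) and (20.1, 25.5), distance = 8.9939


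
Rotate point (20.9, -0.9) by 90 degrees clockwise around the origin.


90° CW: (x,y) -> (y, -x)
(20.9,-0.9) -> (-0.9, -20.9)

(-0.9, -20.9)


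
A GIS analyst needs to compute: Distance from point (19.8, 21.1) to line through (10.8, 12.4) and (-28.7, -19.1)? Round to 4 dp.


|cross product| = 60.15
|line direction| = sqrt(2552.5) = 50.5223
Distance = 60.15/sqrt(2552.5) = 1.1906

1.1906


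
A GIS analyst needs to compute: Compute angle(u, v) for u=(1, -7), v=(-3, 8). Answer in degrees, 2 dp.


u.v = -59, |u| = sqrt(50) = 7.0711, |v| = sqrt(73) = 8.544
cos(theta) = u.v/(|u||v|) = -59/sqrt(3650) = -0.976575
theta = acos(-0.976575) = 167.57 degrees

167.57 degrees


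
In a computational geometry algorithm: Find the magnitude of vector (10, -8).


|u| = sqrt(10^2 + (-8)^2) = sqrt(164) = 12.8062

12.8062


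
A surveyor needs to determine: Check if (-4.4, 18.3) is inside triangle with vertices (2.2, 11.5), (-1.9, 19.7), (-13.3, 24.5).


Cross products: AB x AP = 26.24, BC x BP = 27.96, CA x CP = 19.6
All same sign? yes

Yes, inside


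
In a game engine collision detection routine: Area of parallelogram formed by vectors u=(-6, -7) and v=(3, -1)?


|u x v| = |(-6)*(-1) - (-7)*3|
= |6 - (-21)| = 27

27


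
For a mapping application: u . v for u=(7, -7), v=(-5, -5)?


u . v = u_x*v_x + u_y*v_y = 7*(-5) + (-7)*(-5)
= (-35) + 35 = 0

0


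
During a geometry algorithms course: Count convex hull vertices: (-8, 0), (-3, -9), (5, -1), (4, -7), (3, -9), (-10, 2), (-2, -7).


Convex hull vertices (CCW): (-10, 2), (-3, -9), (3, -9), (4, -7), (5, -1)
Count = 5

5


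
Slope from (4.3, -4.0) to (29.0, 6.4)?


slope = (y2-y1)/(x2-x1) = (6.4-(-4))/(29-4.3) = 10.4/24.7 = 0.4211

0.4211


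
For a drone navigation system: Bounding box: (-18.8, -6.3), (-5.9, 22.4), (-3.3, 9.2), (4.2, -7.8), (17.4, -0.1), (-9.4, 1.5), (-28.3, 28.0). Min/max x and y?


x range: [-28.3, 17.4]
y range: [-7.8, 28]
Bounding box: (-28.3,-7.8) to (17.4,28)

(-28.3,-7.8) to (17.4,28)


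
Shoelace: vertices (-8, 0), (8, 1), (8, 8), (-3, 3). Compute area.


Shoelace sum: ((-8)*1 - 8*0) + (8*8 - 8*1) + (8*3 - (-3)*8) + ((-3)*0 - (-8)*3)
= 120
Area = |120|/2 = 60

60


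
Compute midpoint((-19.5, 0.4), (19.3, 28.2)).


M = (((-19.5)+19.3)/2, (0.4+28.2)/2)
= (-0.1, 14.3)

(-0.1, 14.3)


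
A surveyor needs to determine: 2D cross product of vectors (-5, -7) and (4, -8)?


u x v = u_x*v_y - u_y*v_x = (-5)*(-8) - (-7)*4
= 40 - (-28) = 68

68


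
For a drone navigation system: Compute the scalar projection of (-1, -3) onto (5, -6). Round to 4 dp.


u.v = 13, |v| = sqrt(61) = 7.8102
Scalar projection = u.v / |v| = 13 / sqrt(61) = 1.6645

1.6645


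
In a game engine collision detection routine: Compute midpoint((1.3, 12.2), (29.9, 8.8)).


M = ((1.3+29.9)/2, (12.2+8.8)/2)
= (15.6, 10.5)

(15.6, 10.5)


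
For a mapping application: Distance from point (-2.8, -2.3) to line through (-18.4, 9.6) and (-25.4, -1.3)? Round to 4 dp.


|cross product| = 253.34
|line direction| = sqrt(167.81) = 12.9541
Distance = 253.34/sqrt(167.81) = 19.5567

19.5567


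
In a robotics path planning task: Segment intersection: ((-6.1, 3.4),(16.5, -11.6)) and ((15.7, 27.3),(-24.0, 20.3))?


Cross products: d1=796.23, d2=1549.93, d3=867.14, d4=113.44
d1*d2 < 0 and d3*d4 < 0? no

No, they don't intersect


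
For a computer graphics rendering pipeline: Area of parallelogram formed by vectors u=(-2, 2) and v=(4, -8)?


|u x v| = |(-2)*(-8) - 2*4|
= |16 - 8| = 8

8


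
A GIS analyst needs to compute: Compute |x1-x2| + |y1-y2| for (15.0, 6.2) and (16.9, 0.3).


|15-16.9| + |6.2-0.3| = 1.9 + 5.9 = 7.8

7.8


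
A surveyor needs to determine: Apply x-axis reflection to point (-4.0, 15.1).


Reflection over x-axis: (x,y) -> (x,-y)
(-4, 15.1) -> (-4, -15.1)

(-4, -15.1)


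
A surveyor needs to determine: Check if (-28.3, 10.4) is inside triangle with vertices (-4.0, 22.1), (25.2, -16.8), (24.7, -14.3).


Cross products: AB x AP = -1286.91, BC x BP = 120.15, CA x CP = 1220.31
All same sign? no

No, outside


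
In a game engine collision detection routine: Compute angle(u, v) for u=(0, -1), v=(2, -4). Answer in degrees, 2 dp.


u.v = 4, |u| = sqrt(1) = 1, |v| = sqrt(20) = 4.4721
cos(theta) = u.v/(|u||v|) = 4/sqrt(20) = 0.894427
theta = acos(0.894427) = 26.57 degrees

26.57 degrees


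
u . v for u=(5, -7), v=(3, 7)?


u . v = u_x*v_x + u_y*v_y = 5*3 + (-7)*7
= 15 + (-49) = -34

-34


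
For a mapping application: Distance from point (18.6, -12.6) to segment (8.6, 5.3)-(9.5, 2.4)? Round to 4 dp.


Project P onto AB: t = 1 (clamped to [0,1])
Closest point on segment: (9.5, 2.4)
Distance: 17.5445

17.5445


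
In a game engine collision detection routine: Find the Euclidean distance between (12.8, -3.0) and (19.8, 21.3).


dx=7, dy=24.3
d^2 = 7^2 + 24.3^2 = 639.49
d = sqrt(639.49) = 25.2881

25.2881


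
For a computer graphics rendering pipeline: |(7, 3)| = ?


|u| = sqrt(7^2 + 3^2) = sqrt(58) = 7.6158

7.6158


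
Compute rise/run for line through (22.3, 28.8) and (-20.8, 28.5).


slope = (y2-y1)/(x2-x1) = (28.5-28.8)/((-20.8)-22.3) = (-0.3)/(-43.1) = 0.007

0.007


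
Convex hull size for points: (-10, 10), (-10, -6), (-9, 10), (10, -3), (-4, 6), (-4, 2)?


Convex hull vertices (CCW): (-10, -6), (10, -3), (-9, 10), (-10, 10)
Count = 4

4


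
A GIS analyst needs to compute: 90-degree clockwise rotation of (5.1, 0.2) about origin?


90° CW: (x,y) -> (y, -x)
(5.1,0.2) -> (0.2, -5.1)

(0.2, -5.1)


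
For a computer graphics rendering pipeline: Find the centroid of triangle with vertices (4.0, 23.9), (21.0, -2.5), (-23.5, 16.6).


Centroid = ((x_A+x_B+x_C)/3, (y_A+y_B+y_C)/3)
= ((4+21+(-23.5))/3, (23.9+(-2.5)+16.6)/3)
= (0.5, 12.6667)

(0.5, 12.6667)


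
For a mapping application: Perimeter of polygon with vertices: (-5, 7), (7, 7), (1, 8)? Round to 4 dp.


Sides: (-5, 7)->(7, 7): sqrt(144) = 12, (7, 7)->(1, 8): sqrt(37) = 6.082763, (1, 8)->(-5, 7): sqrt(37) = 6.082763
Sum = 24.165526
Perimeter = 24.1655

24.1655


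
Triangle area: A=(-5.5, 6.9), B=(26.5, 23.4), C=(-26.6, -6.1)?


Area = |x_A(y_B-y_C) + x_B(y_C-y_A) + x_C(y_A-y_B)|/2
= |(-162.25) + (-344.5) + 438.9|/2
= 67.85/2 = 33.925

33.925


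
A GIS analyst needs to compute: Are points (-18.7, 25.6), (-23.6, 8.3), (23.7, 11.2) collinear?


Cross product: ((-23.6)-(-18.7))*(11.2-25.6) - (8.3-25.6)*(23.7-(-18.7))
= 804.08

No, not collinear


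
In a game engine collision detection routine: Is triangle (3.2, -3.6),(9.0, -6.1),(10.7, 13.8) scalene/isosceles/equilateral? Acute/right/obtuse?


Side lengths squared: AB^2=39.89, BC^2=398.9, CA^2=359.01
Sorted: [39.89, 359.01, 398.9]
By sides: Scalene, By angles: Right

Scalene, Right


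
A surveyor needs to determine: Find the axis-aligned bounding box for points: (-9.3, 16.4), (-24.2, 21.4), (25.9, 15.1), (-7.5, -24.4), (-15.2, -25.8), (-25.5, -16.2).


x range: [-25.5, 25.9]
y range: [-25.8, 21.4]
Bounding box: (-25.5,-25.8) to (25.9,21.4)

(-25.5,-25.8) to (25.9,21.4)


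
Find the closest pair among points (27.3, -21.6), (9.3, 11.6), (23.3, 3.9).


d(P0,P1) = 37.7656, d(P0,P2) = 25.8118, d(P1,P2) = 15.9778
Closest: P1 and P2

Closest pair: (9.3, 11.6) and (23.3, 3.9), distance = 15.9778


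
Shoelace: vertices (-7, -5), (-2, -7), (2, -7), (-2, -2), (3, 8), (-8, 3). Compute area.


Shoelace sum: ((-7)*(-7) - (-2)*(-5)) + ((-2)*(-7) - 2*(-7)) + (2*(-2) - (-2)*(-7)) + ((-2)*8 - 3*(-2)) + (3*3 - (-8)*8) + ((-8)*(-5) - (-7)*3)
= 173
Area = |173|/2 = 86.5

86.5


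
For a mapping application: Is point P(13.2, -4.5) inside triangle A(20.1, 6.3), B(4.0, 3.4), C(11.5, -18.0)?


Cross products: AB x AP = 153.87, BC x BP = 137.63, CA x CP = 74.79
All same sign? yes

Yes, inside


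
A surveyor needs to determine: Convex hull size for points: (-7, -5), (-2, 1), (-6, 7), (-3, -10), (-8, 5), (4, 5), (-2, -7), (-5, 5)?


Convex hull vertices (CCW): (-8, 5), (-7, -5), (-3, -10), (4, 5), (-6, 7)
Count = 5

5


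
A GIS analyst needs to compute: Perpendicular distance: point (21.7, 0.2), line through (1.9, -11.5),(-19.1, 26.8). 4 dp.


|cross product| = 1004.04
|line direction| = sqrt(1907.89) = 43.6794
Distance = 1004.04/sqrt(1907.89) = 22.9866

22.9866


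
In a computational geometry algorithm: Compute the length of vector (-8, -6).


|u| = sqrt((-8)^2 + (-6)^2) = sqrt(100) = 10

10


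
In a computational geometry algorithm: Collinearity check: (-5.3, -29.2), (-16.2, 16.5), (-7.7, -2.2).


Cross product: ((-16.2)-(-5.3))*((-2.2)-(-29.2)) - (16.5-(-29.2))*((-7.7)-(-5.3))
= -184.62

No, not collinear


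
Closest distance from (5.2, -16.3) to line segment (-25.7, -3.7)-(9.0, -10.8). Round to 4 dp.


Project P onto AB: t = 0.926 (clamped to [0,1])
Closest point on segment: (6.4328, -10.2747)
Distance: 6.1501

6.1501


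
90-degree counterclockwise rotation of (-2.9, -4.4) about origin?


90° CCW: (x,y) -> (-y, x)
(-2.9,-4.4) -> (4.4, -2.9)

(4.4, -2.9)


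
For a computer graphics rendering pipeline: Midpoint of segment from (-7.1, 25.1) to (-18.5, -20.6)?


M = (((-7.1)+(-18.5))/2, (25.1+(-20.6))/2)
= (-12.8, 2.25)

(-12.8, 2.25)


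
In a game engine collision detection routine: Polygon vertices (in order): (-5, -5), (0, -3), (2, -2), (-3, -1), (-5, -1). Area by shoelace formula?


Shoelace sum: ((-5)*(-3) - 0*(-5)) + (0*(-2) - 2*(-3)) + (2*(-1) - (-3)*(-2)) + ((-3)*(-1) - (-5)*(-1)) + ((-5)*(-5) - (-5)*(-1))
= 31
Area = |31|/2 = 15.5

15.5


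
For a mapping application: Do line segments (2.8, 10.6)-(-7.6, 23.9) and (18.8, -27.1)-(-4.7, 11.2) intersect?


Cross products: d1=-273.15, d2=-187.38, d3=179.28, d4=93.51
d1*d2 < 0 and d3*d4 < 0? no

No, they don't intersect


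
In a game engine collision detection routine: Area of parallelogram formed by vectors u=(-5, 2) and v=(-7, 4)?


|u x v| = |(-5)*4 - 2*(-7)|
= |(-20) - (-14)| = 6

6


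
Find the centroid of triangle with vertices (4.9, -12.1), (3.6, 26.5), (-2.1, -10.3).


Centroid = ((x_A+x_B+x_C)/3, (y_A+y_B+y_C)/3)
= ((4.9+3.6+(-2.1))/3, ((-12.1)+26.5+(-10.3))/3)
= (2.1333, 1.3667)

(2.1333, 1.3667)


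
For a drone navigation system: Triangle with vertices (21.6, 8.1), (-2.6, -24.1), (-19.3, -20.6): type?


Side lengths squared: AB^2=1622.48, BC^2=291.14, CA^2=2496.5
Sorted: [291.14, 1622.48, 2496.5]
By sides: Scalene, By angles: Obtuse

Scalene, Obtuse


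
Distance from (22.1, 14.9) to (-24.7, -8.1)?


dx=-46.8, dy=-23
d^2 = (-46.8)^2 + (-23)^2 = 2719.24
d = sqrt(2719.24) = 52.1463

52.1463


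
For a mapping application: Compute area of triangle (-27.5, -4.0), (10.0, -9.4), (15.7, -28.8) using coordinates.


Area = |x_A(y_B-y_C) + x_B(y_C-y_A) + x_C(y_A-y_B)|/2
= |(-533.5) + (-248) + 84.78|/2
= 696.72/2 = 348.36

348.36


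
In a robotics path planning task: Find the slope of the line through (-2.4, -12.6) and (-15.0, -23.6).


slope = (y2-y1)/(x2-x1) = ((-23.6)-(-12.6))/((-15)-(-2.4)) = (-11)/(-12.6) = 0.873

0.873


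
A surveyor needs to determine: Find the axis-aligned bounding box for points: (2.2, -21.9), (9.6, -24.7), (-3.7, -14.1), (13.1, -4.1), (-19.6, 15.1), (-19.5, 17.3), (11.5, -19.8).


x range: [-19.6, 13.1]
y range: [-24.7, 17.3]
Bounding box: (-19.6,-24.7) to (13.1,17.3)

(-19.6,-24.7) to (13.1,17.3)


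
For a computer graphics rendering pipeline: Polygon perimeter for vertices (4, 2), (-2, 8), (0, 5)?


Sides: (4, 2)->(-2, 8): sqrt(72) = 8.485281, (-2, 8)->(0, 5): sqrt(13) = 3.605551, (0, 5)->(4, 2): sqrt(25) = 5
Sum = 17.090832
Perimeter = 17.0908

17.0908


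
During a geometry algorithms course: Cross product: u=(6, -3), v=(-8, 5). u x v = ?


u x v = u_x*v_y - u_y*v_x = 6*5 - (-3)*(-8)
= 30 - 24 = 6

6


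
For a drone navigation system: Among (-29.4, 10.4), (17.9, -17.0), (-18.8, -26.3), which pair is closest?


d(P0,P1) = 54.6631, d(P0,P2) = 38.2001, d(P1,P2) = 37.86
Closest: P1 and P2

Closest pair: (17.9, -17.0) and (-18.8, -26.3), distance = 37.86


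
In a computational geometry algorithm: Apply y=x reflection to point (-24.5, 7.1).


Reflection over y=x: (x,y) -> (y,x)
(-24.5, 7.1) -> (7.1, -24.5)

(7.1, -24.5)


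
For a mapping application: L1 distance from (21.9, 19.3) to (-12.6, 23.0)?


|21.9-(-12.6)| + |19.3-23| = 34.5 + 3.7 = 38.2

38.2


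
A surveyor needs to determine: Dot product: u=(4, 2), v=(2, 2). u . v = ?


u . v = u_x*v_x + u_y*v_y = 4*2 + 2*2
= 8 + 4 = 12

12


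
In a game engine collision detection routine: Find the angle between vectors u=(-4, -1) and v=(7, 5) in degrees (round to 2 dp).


u.v = -33, |u| = sqrt(17) = 4.1231, |v| = sqrt(74) = 8.6023
cos(theta) = u.v/(|u||v|) = -33/sqrt(1258) = -0.930408
theta = acos(-0.930408) = 158.5 degrees

158.5 degrees


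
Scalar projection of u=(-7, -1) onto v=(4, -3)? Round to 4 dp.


u.v = -25, |v| = sqrt(25) = 5
Scalar projection = u.v / |v| = -25 / sqrt(25) = -5

-5


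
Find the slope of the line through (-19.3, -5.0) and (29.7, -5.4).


slope = (y2-y1)/(x2-x1) = ((-5.4)-(-5))/(29.7-(-19.3)) = (-0.4)/49 = -0.0082

-0.0082


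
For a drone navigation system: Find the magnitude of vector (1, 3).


|u| = sqrt(1^2 + 3^2) = sqrt(10) = 3.1623

3.1623


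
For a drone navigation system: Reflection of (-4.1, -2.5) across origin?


Reflection over origin: (x,y) -> (-x,-y)
(-4.1, -2.5) -> (4.1, 2.5)

(4.1, 2.5)


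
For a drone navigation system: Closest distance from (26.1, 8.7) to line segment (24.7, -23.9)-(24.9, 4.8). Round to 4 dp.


Project P onto AB: t = 1 (clamped to [0,1])
Closest point on segment: (24.9, 4.8)
Distance: 4.0804

4.0804


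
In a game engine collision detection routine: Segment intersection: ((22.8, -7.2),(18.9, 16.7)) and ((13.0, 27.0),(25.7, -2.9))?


Cross products: d1=-141.32, d2=45.6, d3=100.84, d4=-86.08
d1*d2 < 0 and d3*d4 < 0? yes

Yes, they intersect


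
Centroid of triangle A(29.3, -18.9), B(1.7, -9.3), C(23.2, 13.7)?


Centroid = ((x_A+x_B+x_C)/3, (y_A+y_B+y_C)/3)
= ((29.3+1.7+23.2)/3, ((-18.9)+(-9.3)+13.7)/3)
= (18.0667, -4.8333)

(18.0667, -4.8333)


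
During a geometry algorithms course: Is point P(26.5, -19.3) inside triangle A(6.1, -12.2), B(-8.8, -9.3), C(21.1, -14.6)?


Cross products: AB x AP = 46.63, BC x BP = -111.91, CA x CP = 57.54
All same sign? no

No, outside


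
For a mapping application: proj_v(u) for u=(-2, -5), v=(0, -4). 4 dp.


u.v = 20, |v| = sqrt(16) = 4
Scalar projection = u.v / |v| = 20 / sqrt(16) = 5

5


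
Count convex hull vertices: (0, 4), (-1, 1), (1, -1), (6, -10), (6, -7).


Convex hull vertices (CCW): (-1, 1), (6, -10), (6, -7), (0, 4)
Count = 4

4


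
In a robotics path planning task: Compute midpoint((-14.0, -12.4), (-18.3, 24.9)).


M = (((-14)+(-18.3))/2, ((-12.4)+24.9)/2)
= (-16.15, 6.25)

(-16.15, 6.25)


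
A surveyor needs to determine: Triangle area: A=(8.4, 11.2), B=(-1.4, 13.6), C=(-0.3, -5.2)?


Area = |x_A(y_B-y_C) + x_B(y_C-y_A) + x_C(y_A-y_B)|/2
= |157.92 + 22.96 + 0.72|/2
= 181.6/2 = 90.8

90.8


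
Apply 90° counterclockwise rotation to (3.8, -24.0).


90° CCW: (x,y) -> (-y, x)
(3.8,-24) -> (24, 3.8)

(24, 3.8)


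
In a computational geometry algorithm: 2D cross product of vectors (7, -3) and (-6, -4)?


u x v = u_x*v_y - u_y*v_x = 7*(-4) - (-3)*(-6)
= (-28) - 18 = -46

-46


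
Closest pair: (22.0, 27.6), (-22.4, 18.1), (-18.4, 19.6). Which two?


d(P0,P1) = 45.405, d(P0,P2) = 41.1845, d(P1,P2) = 4.272
Closest: P1 and P2

Closest pair: (-22.4, 18.1) and (-18.4, 19.6), distance = 4.272


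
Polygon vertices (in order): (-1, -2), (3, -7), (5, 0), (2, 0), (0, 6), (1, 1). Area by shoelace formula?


Shoelace sum: ((-1)*(-7) - 3*(-2)) + (3*0 - 5*(-7)) + (5*0 - 2*0) + (2*6 - 0*0) + (0*1 - 1*6) + (1*(-2) - (-1)*1)
= 53
Area = |53|/2 = 26.5

26.5


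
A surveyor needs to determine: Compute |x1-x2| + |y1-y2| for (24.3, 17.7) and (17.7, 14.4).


|24.3-17.7| + |17.7-14.4| = 6.6 + 3.3 = 9.9

9.9


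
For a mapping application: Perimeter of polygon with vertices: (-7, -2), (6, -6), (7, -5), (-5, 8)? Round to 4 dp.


Sides: (-7, -2)->(6, -6): sqrt(185) = 13.601471, (6, -6)->(7, -5): sqrt(2) = 1.414214, (7, -5)->(-5, 8): sqrt(313) = 17.691806, (-5, 8)->(-7, -2): sqrt(104) = 10.198039
Sum = 42.90553
Perimeter = 42.9055

42.9055


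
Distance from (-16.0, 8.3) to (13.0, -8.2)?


dx=29, dy=-16.5
d^2 = 29^2 + (-16.5)^2 = 1113.25
d = sqrt(1113.25) = 33.3654

33.3654


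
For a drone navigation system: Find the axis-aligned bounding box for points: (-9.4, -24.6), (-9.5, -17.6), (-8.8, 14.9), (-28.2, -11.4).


x range: [-28.2, -8.8]
y range: [-24.6, 14.9]
Bounding box: (-28.2,-24.6) to (-8.8,14.9)

(-28.2,-24.6) to (-8.8,14.9)


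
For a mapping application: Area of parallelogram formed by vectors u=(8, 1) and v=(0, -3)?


|u x v| = |8*(-3) - 1*0|
= |(-24) - 0| = 24

24


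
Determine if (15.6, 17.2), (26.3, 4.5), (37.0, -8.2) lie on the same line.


Cross product: (26.3-15.6)*((-8.2)-17.2) - (4.5-17.2)*(37-15.6)
= 0

Yes, collinear


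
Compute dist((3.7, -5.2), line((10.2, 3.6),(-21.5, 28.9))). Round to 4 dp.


|cross product| = 443.41
|line direction| = sqrt(1644.98) = 40.5584
Distance = 443.41/sqrt(1644.98) = 10.9326

10.9326


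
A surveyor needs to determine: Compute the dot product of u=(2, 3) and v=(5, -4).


u . v = u_x*v_x + u_y*v_y = 2*5 + 3*(-4)
= 10 + (-12) = -2

-2


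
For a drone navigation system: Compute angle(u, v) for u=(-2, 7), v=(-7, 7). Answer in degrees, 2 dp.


u.v = 63, |u| = sqrt(53) = 7.2801, |v| = sqrt(98) = 9.8995
cos(theta) = u.v/(|u||v|) = 63/sqrt(5194) = 0.874157
theta = acos(0.874157) = 29.05 degrees

29.05 degrees


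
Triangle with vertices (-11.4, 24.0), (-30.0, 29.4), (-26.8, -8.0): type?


Side lengths squared: AB^2=375.12, BC^2=1409, CA^2=1261.16
Sorted: [375.12, 1261.16, 1409]
By sides: Scalene, By angles: Acute

Scalene, Acute


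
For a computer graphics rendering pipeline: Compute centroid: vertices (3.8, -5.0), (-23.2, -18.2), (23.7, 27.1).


Centroid = ((x_A+x_B+x_C)/3, (y_A+y_B+y_C)/3)
= ((3.8+(-23.2)+23.7)/3, ((-5)+(-18.2)+27.1)/3)
= (1.4333, 1.3)

(1.4333, 1.3)


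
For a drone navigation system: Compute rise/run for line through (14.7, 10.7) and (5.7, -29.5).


slope = (y2-y1)/(x2-x1) = ((-29.5)-10.7)/(5.7-14.7) = (-40.2)/(-9) = 4.4667

4.4667


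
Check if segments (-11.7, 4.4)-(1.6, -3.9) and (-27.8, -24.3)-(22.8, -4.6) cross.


Cross products: d1=1135.05, d2=453.06, d3=-515.34, d4=166.65
d1*d2 < 0 and d3*d4 < 0? no

No, they don't intersect


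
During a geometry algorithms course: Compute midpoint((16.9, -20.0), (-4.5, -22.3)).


M = ((16.9+(-4.5))/2, ((-20)+(-22.3))/2)
= (6.2, -21.15)

(6.2, -21.15)


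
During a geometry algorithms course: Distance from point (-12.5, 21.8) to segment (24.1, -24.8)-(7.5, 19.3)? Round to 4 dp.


Project P onto AB: t = 1 (clamped to [0,1])
Closest point on segment: (7.5, 19.3)
Distance: 20.1556

20.1556


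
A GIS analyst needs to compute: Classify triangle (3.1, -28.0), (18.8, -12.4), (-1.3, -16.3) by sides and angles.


Side lengths squared: AB^2=489.85, BC^2=419.22, CA^2=156.25
Sorted: [156.25, 419.22, 489.85]
By sides: Scalene, By angles: Acute

Scalene, Acute


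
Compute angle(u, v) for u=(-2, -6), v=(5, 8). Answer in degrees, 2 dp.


u.v = -58, |u| = sqrt(40) = 6.3246, |v| = sqrt(89) = 9.434
cos(theta) = u.v/(|u||v|) = -58/sqrt(3560) = -0.972082
theta = acos(-0.972082) = 166.43 degrees

166.43 degrees


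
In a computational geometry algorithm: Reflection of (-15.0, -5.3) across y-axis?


Reflection over y-axis: (x,y) -> (-x,y)
(-15, -5.3) -> (15, -5.3)

(15, -5.3)
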